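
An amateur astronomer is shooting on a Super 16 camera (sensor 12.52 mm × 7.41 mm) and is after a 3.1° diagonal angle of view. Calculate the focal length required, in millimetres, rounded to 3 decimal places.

268.827 mm

Sensor diagonal = √(12.52² + 7.41²) = √211.6585 ≈ 14.5485 mm.
From α = 2·arctan(d/2f) we get f = d / (2·tan(α/2)).
With d = 14.5485 mm and α/2 = 1.55°, tan(α/2) ≈ 0.02706, so f ≈ 14.5485 / 0.05412 ≈ 268.8270 mm.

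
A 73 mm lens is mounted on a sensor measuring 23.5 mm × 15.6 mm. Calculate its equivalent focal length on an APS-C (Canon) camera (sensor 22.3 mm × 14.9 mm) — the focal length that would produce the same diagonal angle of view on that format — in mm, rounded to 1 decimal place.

Sensor diagonal = √(23.5² + 15.6²) = √795.6100 ≈ 28.2066 mm.
Sensor diagonal = √(22.3² + 14.9²) = √719.3000 ≈ 26.8198 mm.
Equal angle of view means equal diagonal/f ratio, so f₂ = f₁ · (diagonal₂/diagonal₁) = 73 × 26.8198/28.2066.
f₂ = 73 × 0.95083 ≈ 69.411 mm.

69.4 mm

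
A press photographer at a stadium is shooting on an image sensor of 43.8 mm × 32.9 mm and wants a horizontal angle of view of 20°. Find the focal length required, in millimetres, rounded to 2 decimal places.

From α = 2·arctan(w/2f) we get f = w / (2·tan(α/2)).
With w = 43.8 mm and α/2 = 10°, tan(α/2) ≈ 0.17633, so f ≈ 43.8 / 0.35265 ≈ 124.2011 mm.

124.20 mm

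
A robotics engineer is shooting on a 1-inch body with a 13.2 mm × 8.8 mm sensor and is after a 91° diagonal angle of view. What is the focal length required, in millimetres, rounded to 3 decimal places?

Sensor diagonal = √(13.2² + 8.8²) = √251.6800 ≈ 15.8644 mm.
From α = 2·arctan(d/2f) we get f = d / (2·tan(α/2)).
With d = 15.8644 mm and α/2 = 45.5°, tan(α/2) ≈ 1.01761, so f ≈ 15.8644 / 2.03521 ≈ 7.7950 mm.

7.795 mm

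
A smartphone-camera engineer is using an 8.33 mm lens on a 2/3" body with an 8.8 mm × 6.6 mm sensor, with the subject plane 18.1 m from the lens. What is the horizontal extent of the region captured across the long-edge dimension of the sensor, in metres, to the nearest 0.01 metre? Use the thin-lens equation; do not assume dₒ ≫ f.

19.11 m

dₒ: 18.1 m = 18100 mm.
Similar triangles through the lens centre give W/dₒ = w/dᵢ; with 1/f = 1/dₒ + 1/dᵢ this gives W = w·(dₒ − f)/f.
W = 8.8 mm × (18100 − 8.33) / 8.33 = 8.8 × 2171.8691 ≈ 19112.448 mm = 19.1124 m.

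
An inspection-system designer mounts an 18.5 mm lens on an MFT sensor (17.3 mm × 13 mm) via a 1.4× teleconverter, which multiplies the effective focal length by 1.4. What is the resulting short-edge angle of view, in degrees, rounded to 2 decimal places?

Effective focal length f = 18.5 × 1.4 = 25.9 mm.
α = 2·arctan(13 / (2 × 25.9)) = 2·arctan(0.25097) ≈ 28.1766°.

28.18°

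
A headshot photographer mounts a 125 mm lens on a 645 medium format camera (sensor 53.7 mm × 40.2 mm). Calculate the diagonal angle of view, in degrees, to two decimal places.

Sensor diagonal = √(53.7² + 40.2²) = √4499.7300 ≈ 67.0800 mm.
Angle of view α = 2·arctan(d/2f) with d = 67.0800 mm and f = 125 mm.
d/2f = 0.26832; arctan(0.26832) ≈ 15.0198°, so α ≈ 30.0397°.

30.04°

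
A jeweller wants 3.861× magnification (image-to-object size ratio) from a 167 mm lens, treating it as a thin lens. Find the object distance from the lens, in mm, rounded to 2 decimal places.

With m = dᵢ/dₒ and 1/f = 1/dₒ + 1/dᵢ, substituting dᵢ = m·dₒ gives 1/f = (1 + 1/m)/dₒ, hence dₒ = f·(1 + 1/m).
dₒ = 167 × (1 + 1/3.861) = 167 × 1.25900 ≈ 210.253 mm.

210.25 mm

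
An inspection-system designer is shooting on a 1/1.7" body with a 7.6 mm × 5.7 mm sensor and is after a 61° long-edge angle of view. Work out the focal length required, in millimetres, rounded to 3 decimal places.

From α = 2·arctan(w/2f) we get f = w / (2·tan(α/2)).
With w = 7.6 mm and α/2 = 30.5°, tan(α/2) ≈ 0.58905, so f ≈ 7.6 / 1.17809 ≈ 6.4511 mm.

6.451 mm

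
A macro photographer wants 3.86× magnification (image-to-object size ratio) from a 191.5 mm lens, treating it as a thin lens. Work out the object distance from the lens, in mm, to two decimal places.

241.11 mm

With m = dᵢ/dₒ and 1/f = 1/dₒ + 1/dᵢ, substituting dᵢ = m·dₒ gives 1/f = (1 + 1/m)/dₒ, hence dₒ = f·(1 + 1/m).
dₒ = 191.5 × (1 + 1/3.86) = 191.5 × 1.25907 ≈ 241.111 mm.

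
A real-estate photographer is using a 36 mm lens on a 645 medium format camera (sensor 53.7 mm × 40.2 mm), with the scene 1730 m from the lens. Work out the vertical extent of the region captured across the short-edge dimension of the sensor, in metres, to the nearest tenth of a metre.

1931.8 m

dₒ: 1730 m = 1.73e+06 mm.
Similar triangles through the lens centre give W/dₒ = h/dᵢ; with 1/f = 1/dₒ + 1/dᵢ this gives W = h·(dₒ − f)/f.
W = 40.2 mm × (1.73e+06 − 36) / 36 = 40.2 × 48054.5556 ≈ 1931793.133 mm = 1931.79 m.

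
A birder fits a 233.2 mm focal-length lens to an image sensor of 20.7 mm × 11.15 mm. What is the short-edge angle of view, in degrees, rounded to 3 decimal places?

Angle of view α = 2·arctan(h/2f) with h = 11.15 mm and f = 233.2 mm.
h/2f = 0.02391; arctan(0.02391) ≈ 1.3695°, so α ≈ 2.7390°.

2.739°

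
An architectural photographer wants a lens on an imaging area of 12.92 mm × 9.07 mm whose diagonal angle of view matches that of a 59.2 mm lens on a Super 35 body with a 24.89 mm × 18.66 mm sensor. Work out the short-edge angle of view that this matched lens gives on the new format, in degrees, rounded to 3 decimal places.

Sensor diagonal = √(24.89² + 18.66²) = √967.7077 ≈ 31.1080 mm.
Sensor diagonal = √(12.92² + 9.07²) = √249.1913 ≈ 15.7858 mm.
Equal diagonal AOV ⇒ f₂ = f₁ · 15.7858/31.1080 = 59.2 × 0.50745 ≈ 30.0411 mm.
Short-edge AOV on the new format = 2·arctan(9.07 / (2 × 30.0411)) = 2·arctan(0.15096) ≈ 17.1691°.

17.169°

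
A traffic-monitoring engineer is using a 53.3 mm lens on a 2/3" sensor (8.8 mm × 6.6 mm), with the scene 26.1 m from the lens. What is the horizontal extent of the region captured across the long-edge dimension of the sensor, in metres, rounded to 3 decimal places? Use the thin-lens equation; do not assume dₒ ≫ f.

dₒ: 26.1 m = 26100 mm.
Similar triangles through the lens centre give W/dₒ = w/dᵢ; with 1/f = 1/dₒ + 1/dᵢ this gives W = w·(dₒ − f)/f.
W = 8.8 mm × (26100 − 53.3) / 53.3 = 8.8 × 488.6811 ≈ 4300.393 mm = 4.30039 m.

4.300 m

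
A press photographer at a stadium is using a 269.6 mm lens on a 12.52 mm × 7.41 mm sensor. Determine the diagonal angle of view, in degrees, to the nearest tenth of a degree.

Sensor diagonal = √(12.52² + 7.41²) = √211.6585 ≈ 14.5485 mm.
Angle of view α = 2·arctan(d/2f) with d = 14.5485 mm and f = 269.6 mm.
d/2f = 0.02698; arctan(0.02698) ≈ 1.5456°, so α ≈ 3.0911°.

3.1°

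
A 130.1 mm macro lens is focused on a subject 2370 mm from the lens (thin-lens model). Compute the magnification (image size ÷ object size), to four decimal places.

0.0581×

Thin lens: 1/f = 1/dₒ + 1/dᵢ → 1/dᵢ = 1/130.1 − 1/2370 = 0.0072645 mm⁻¹, so dᵢ ≈ 137.6566 mm.
Magnification m = dᵢ/dₒ = 137.6566/2370 ≈ 0.05808.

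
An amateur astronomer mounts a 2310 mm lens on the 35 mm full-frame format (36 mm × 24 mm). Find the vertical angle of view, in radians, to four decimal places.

0.0104 rad

Angle of view α = 2·arctan(h/2f) with h = 24 mm and f = 2310 mm.
h/2f = 0.00519; arctan(0.00519) ≈ 0.0052 rad, so α ≈ 0.0104 rad.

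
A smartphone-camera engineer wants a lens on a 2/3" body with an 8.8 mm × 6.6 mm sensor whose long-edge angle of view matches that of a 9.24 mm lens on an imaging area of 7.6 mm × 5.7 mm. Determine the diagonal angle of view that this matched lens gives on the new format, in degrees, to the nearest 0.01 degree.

Equal long-edge AOV ⇒ f₂ = f₁ · 8.8/7.6 = 9.24 × 1.15789 ≈ 10.6989 mm.
Sensor diagonal = √(8.8² + 6.6²) = √121.0000 ≈ 11.0000 mm.
Diagonal AOV on the new format = 2·arctan(11.0000 / (2 × 10.6989)) = 2·arctan(0.51407) ≈ 54.4126°.

54.41°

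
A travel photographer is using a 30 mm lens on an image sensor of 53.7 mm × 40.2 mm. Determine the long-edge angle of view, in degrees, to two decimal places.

83.66°

Angle of view α = 2·arctan(w/2f) with w = 53.7 mm and f = 30 mm.
w/2f = 0.89500; arctan(0.89500) ≈ 41.8285°, so α ≈ 83.6571°.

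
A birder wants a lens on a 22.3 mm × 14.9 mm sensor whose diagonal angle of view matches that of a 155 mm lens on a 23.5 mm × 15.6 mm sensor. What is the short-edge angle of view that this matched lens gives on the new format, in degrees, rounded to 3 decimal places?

Sensor diagonal = √(23.5² + 15.6²) = √795.6100 ≈ 28.2066 mm.
Sensor diagonal = √(22.3² + 14.9²) = √719.3000 ≈ 26.8198 mm.
Equal diagonal AOV ⇒ f₂ = f₁ · 26.8198/28.2066 = 155 × 0.95083 ≈ 147.3793 mm.
Short-edge AOV on the new format = 2·arctan(14.9 / (2 × 147.3793)) = 2·arctan(0.05055) ≈ 5.7877°.

5.788°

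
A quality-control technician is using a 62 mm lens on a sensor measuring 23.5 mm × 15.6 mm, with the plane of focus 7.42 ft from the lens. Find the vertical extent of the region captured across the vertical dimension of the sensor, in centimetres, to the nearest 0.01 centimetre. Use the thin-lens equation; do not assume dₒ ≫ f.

55.35 cm

dₒ: 7.42 ft × 304.8 mm/ft = 2261.62 mm.
Similar triangles through the lens centre give W/dₒ = h/dᵢ; with 1/f = 1/dₒ + 1/dᵢ this gives W = h·(dₒ − f)/f.
W = 15.6 mm × (2261.62 − 62) / 62 = 15.6 × 35.4777 ≈ 553.452 mm = 55.3452 cm.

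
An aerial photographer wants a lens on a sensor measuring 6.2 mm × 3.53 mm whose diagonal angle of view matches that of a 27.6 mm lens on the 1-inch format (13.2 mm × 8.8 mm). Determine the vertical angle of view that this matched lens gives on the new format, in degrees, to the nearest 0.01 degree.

16.19°

Sensor diagonal = √(13.2² + 8.8²) = √251.6800 ≈ 15.8644 mm.
Sensor diagonal = √(6.2² + 3.53²) = √50.9009 ≈ 7.1345 mm.
Equal diagonal AOV ⇒ f₂ = f₁ · 7.1345/15.8644 = 27.6 × 0.44972 ≈ 12.4122 mm.
Vertical AOV on the new format = 2·arctan(3.53 / (2 × 12.4122)) = 2·arctan(0.14220) ≈ 16.1863°.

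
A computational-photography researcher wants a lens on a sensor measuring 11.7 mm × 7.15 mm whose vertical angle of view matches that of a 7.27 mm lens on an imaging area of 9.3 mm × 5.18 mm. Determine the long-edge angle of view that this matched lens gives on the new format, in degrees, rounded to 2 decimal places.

60.48°

Equal vertical AOV ⇒ f₂ = f₁ · 7.15/5.18 = 7.27 × 1.38031 ≈ 10.0348 mm.
Long-edge AOV on the new format = 2·arctan(11.7 / (2 × 10.0348)) = 2·arctan(0.58297) ≈ 60.4817°.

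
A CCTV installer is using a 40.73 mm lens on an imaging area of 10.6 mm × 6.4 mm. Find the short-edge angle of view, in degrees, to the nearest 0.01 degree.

8.98°

Angle of view α = 2·arctan(h/2f) with h = 6.4 mm and f = 40.73 mm.
h/2f = 0.07857; arctan(0.07857) ≈ 4.4923°, so α ≈ 8.9846°.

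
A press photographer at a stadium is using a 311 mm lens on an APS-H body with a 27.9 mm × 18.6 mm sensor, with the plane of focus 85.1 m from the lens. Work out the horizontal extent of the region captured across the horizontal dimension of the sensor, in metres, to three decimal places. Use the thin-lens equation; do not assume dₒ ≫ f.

7.606 m

dₒ: 85.1 m = 85100 mm.
Similar triangles through the lens centre give W/dₒ = w/dᵢ; with 1/f = 1/dₒ + 1/dᵢ this gives W = w·(dₒ − f)/f.
W = 27.9 mm × (85100 − 311) / 311 = 27.9 × 272.6334 ≈ 7606.473 mm = 7.60647 m.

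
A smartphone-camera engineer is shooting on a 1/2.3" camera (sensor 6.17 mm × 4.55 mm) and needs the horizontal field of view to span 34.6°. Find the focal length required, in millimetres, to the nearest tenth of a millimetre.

From α = 2·arctan(w/2f) we get f = w / (2·tan(α/2)).
With w = 6.17 mm and α/2 = 17.3°, tan(α/2) ≈ 0.31147, so f ≈ 6.17 / 0.62293 ≈ 9.9048 mm.

9.9 mm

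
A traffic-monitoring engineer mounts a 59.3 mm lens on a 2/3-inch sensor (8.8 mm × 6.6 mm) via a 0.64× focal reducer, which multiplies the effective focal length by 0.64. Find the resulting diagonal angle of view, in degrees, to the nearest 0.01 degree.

16.49°

Effective focal length f = 59.3 × 0.64 = 37.952 mm.
Sensor diagonal = √(8.8² + 6.6²) = √121.0000 ≈ 11.0000 mm.
α = 2·arctan(11.000 / (2 × 37.952)) = 2·arctan(0.14492) ≈ 16.4918°.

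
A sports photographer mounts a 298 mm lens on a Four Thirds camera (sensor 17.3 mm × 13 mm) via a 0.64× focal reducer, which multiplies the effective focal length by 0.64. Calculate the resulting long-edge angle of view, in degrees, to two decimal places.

5.19°

Effective focal length f = 298 × 0.64 = 190.72 mm.
α = 2·arctan(17.3 / (2 × 190.72)) = 2·arctan(0.04535) ≈ 5.1937°.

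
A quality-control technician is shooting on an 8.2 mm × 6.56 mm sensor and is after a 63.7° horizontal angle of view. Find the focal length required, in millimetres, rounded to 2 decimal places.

From α = 2·arctan(w/2f) we get f = w / (2·tan(α/2)).
With w = 8.2 mm and α/2 = 31.85°, tan(α/2) ≈ 0.62124, so f ≈ 8.2 / 1.24247 ≈ 6.5998 mm.

6.60 mm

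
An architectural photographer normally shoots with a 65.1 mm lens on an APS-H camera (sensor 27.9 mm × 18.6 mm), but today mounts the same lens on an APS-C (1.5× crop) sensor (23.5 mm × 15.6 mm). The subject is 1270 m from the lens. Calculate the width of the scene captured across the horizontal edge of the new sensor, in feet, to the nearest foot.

1504 ft

The focal length stays 65.1 mm; the relevant sensor dimension is now w = 23.5 mm. Object distance dₒ = 1270 m = 1.27e+06 mm.
Thin-lens field width W = w·(dₒ − f)/f = 23.5 × (1.27e+06 − 65.1)/65.1 ≈ 458425.041 mm = 458425.041/304.8 ft = 1504.02 ft.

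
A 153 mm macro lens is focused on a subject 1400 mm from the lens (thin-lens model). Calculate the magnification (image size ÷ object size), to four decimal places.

Thin lens: 1/f = 1/dₒ + 1/dᵢ → 1/dᵢ = 1/153 − 1/1400 = 0.0058217 mm⁻¹, so dᵢ ≈ 171.7723 mm.
Magnification m = dᵢ/dₒ = 171.7723/1400 ≈ 0.12269.

0.1227×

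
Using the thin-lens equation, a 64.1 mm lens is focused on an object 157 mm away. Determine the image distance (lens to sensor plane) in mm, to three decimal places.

1/dᵢ = 1/f − 1/dₒ = 1/64.1 − 1/157 = 0.0092312 mm⁻¹.
dᵢ = 1/0.0092312 ≈ 108.3283 mm.

108.328 mm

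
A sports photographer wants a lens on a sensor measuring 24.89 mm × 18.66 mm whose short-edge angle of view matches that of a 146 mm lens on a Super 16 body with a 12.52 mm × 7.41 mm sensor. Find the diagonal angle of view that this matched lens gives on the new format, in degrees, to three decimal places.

4.845°

Equal short-edge AOV ⇒ f₂ = f₁ · 18.66/7.41 = 146 × 2.51822 ≈ 367.6599 mm.
Sensor diagonal = √(24.89² + 18.66²) = √967.7077 ≈ 31.1080 mm.
Diagonal AOV on the new format = 2·arctan(31.1080 / (2 × 367.6599)) = 2·arctan(0.04231) ≈ 4.8450°.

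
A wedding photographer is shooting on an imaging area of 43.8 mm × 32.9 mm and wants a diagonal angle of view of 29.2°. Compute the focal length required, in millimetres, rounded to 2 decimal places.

Sensor diagonal = √(43.8² + 32.9²) = √3000.8500 ≈ 54.7800 mm.
From α = 2·arctan(d/2f) we get f = d / (2·tan(α/2)).
With d = 54.7800 mm and α/2 = 14.6°, tan(α/2) ≈ 0.26048, so f ≈ 54.7800 / 0.52096 ≈ 105.1519 mm.

105.15 mm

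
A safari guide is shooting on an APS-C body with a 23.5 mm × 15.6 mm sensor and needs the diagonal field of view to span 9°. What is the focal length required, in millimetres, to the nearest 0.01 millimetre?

179.20 mm

Sensor diagonal = √(23.5² + 15.6²) = √795.6100 ≈ 28.2066 mm.
From α = 2·arctan(d/2f) we get f = d / (2·tan(α/2)).
With d = 28.2066 mm and α/2 = 4.5°, tan(α/2) ≈ 0.07870, so f ≈ 28.2066 / 0.15740 ≈ 179.1992 mm.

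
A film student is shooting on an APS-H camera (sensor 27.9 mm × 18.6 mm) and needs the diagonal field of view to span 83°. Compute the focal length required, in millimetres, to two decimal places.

18.95 mm

Sensor diagonal = √(27.9² + 18.6²) = √1124.3700 ≈ 33.5316 mm.
From α = 2·arctan(d/2f) we get f = d / (2·tan(α/2)).
With d = 33.5316 mm and α/2 = 41.5°, tan(α/2) ≈ 0.88473, so f ≈ 33.5316 / 1.76945 ≈ 18.9503 mm.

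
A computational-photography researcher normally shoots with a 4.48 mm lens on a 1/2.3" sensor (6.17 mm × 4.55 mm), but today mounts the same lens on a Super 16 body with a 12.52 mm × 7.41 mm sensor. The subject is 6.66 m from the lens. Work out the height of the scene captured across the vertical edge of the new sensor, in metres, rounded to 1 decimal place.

11.0 m

The focal length stays 4.48 mm; the relevant sensor dimension is now h = 7.41 mm. Object distance dₒ = 6.66 m = 6660 mm.
Thin-lens field height W = h·(dₒ − f)/f = 7.41 × (6660 − 4.48)/4.48 ≈ 11008.349 mm = 11.0083 m.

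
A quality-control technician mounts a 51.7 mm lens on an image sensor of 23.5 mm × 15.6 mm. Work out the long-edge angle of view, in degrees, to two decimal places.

Angle of view α = 2·arctan(w/2f) with w = 23.5 mm and f = 51.7 mm.
w/2f = 0.22727; arctan(0.22727) ≈ 12.8043°, so α ≈ 25.6085°.

25.61°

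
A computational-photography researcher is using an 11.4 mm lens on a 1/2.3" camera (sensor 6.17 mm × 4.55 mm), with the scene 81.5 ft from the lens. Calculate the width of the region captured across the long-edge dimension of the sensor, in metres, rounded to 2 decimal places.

dₒ: 81.5 ft × 304.8 mm/ft = 24841.20 mm.
Similar triangles through the lens centre give W/dₒ = w/dᵢ; with 1/f = 1/dₒ + 1/dᵢ this gives W = w·(dₒ − f)/f.
W = 6.17 mm × (24841.2 − 11.4) / 11.4 = 6.17 × 2178.0526 ≈ 13438.584 mm = 13.4386 m.

13.44 m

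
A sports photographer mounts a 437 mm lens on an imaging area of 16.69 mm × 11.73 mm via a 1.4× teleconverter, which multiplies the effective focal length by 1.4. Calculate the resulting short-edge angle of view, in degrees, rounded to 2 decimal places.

Effective focal length f = 437 × 1.4 = 611.8 mm.
α = 2·arctan(11.73 / (2 × 611.8)) = 2·arctan(0.00959) ≈ 1.0985°.

1.10°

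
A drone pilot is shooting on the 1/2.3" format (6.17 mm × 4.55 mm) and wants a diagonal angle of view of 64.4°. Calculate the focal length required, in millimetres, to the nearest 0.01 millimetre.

6.09 mm

Sensor diagonal = √(6.17² + 4.55²) = √58.7714 ≈ 7.6663 mm.
From α = 2·arctan(d/2f) we get f = d / (2·tan(α/2)).
With d = 7.6663 mm and α/2 = 32.2°, tan(α/2) ≈ 0.62973, so f ≈ 7.6663 / 1.25947 ≈ 6.0869 mm.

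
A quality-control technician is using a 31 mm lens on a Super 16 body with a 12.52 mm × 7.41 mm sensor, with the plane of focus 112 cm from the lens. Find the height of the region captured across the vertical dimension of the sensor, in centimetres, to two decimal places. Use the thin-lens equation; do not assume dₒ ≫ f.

26.03 cm

dₒ: 112 cm = 1120 mm.
Similar triangles through the lens centre give W/dₒ = h/dᵢ; with 1/f = 1/dₒ + 1/dᵢ this gives W = h·(dₒ − f)/f.
W = 7.41 mm × (1120 − 31) / 31 = 7.41 × 35.1290 ≈ 260.306 mm = 26.0306 cm.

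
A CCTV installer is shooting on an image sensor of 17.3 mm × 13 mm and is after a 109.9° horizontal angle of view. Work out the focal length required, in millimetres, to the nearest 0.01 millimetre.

From α = 2·arctan(w/2f) we get f = w / (2·tan(α/2)).
With w = 17.3 mm and α/2 = 54.95°, tan(α/2) ≈ 1.42550, so f ≈ 17.3 / 2.85100 ≈ 6.0681 mm.

6.07 mm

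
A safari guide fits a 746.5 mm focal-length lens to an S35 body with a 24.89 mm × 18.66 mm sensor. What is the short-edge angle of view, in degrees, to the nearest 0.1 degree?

1.4°

Angle of view α = 2·arctan(h/2f) with h = 18.66 mm and f = 746.5 mm.
h/2f = 0.01250; arctan(0.01250) ≈ 0.7161°, so α ≈ 1.4321°.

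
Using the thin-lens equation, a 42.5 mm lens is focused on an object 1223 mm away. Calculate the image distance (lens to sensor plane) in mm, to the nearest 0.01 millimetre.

1/dᵢ = 1/f − 1/dₒ = 1/42.5 − 1/1223 = 0.0227118 mm⁻¹.
dᵢ = 1/0.0227118 ≈ 44.0301 mm.

44.03 mm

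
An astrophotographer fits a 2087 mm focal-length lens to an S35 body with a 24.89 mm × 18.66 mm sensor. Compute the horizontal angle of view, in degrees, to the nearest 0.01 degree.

0.68°

Angle of view α = 2·arctan(w/2f) with w = 24.89 mm and f = 2087 mm.
w/2f = 0.00596; arctan(0.00596) ≈ 0.3417°, so α ≈ 0.6833°.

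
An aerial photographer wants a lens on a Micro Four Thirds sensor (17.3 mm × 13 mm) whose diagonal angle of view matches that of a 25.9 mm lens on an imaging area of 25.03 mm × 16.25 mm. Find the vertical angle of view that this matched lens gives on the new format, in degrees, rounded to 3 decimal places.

Sensor diagonal = √(25.03² + 16.25²) = √890.5634 ≈ 29.8423 mm.
Sensor diagonal = √(17.3² + 13²) = √468.2900 ≈ 21.6400 mm.
Equal diagonal AOV ⇒ f₂ = f₁ · 21.6400/29.8423 = 25.9 × 0.72515 ≈ 18.7813 mm.
Vertical AOV on the new format = 2·arctan(13 / (2 × 18.7813)) = 2·arctan(0.34609) ≈ 38.1804°.

38.180°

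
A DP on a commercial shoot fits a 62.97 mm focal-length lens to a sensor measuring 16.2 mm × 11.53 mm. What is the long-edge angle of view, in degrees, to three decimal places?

Angle of view α = 2·arctan(w/2f) with w = 16.2 mm and f = 62.97 mm.
w/2f = 0.12863; arctan(0.12863) ≈ 7.3299°, so α ≈ 14.6597°.

14.660°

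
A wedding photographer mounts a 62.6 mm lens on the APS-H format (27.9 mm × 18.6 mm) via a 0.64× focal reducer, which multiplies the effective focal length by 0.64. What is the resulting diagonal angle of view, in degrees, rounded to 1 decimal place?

Effective focal length f = 62.6 × 0.64 = 40.064 mm.
Sensor diagonal = √(27.9² + 18.6²) = √1124.3700 ≈ 33.5316 mm.
α = 2·arctan(33.532 / (2 × 40.064)) = 2·arctan(0.41848) ≈ 45.4163°.

45.4°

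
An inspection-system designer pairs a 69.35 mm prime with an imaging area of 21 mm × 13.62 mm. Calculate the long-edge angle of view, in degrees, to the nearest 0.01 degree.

17.22°

Angle of view α = 2·arctan(w/2f) with w = 21 mm and f = 69.35 mm.
w/2f = 0.15141; arctan(0.15141) ≈ 8.6095°, so α ≈ 17.2191°.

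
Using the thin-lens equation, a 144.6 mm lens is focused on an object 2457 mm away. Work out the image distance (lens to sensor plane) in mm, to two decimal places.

153.64 mm

1/dᵢ = 1/f − 1/dₒ = 1/144.6 − 1/2457 = 0.0065086 mm⁻¹.
dᵢ = 1/0.0065086 ≈ 153.6422 mm.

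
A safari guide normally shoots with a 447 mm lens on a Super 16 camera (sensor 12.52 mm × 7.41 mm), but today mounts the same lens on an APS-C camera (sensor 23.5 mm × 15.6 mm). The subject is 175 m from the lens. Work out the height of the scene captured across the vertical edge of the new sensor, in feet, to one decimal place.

The focal length stays 447 mm; the relevant sensor dimension is now h = 15.6 mm. Object distance dₒ = 175 m = 175000 mm.
Thin-lens field height W = h·(dₒ − f)/f = 15.6 × (175000 − 447)/447 ≈ 6091.783 mm = 6091.783/304.8 ft = 19.9862 ft.

20.0 ft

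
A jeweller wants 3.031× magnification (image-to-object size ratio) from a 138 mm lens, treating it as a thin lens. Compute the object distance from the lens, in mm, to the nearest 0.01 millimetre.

183.53 mm

With m = dᵢ/dₒ and 1/f = 1/dₒ + 1/dᵢ, substituting dᵢ = m·dₒ gives 1/f = (1 + 1/m)/dₒ, hence dₒ = f·(1 + 1/m).
dₒ = 138 × (1 + 1/3.031) = 138 × 1.32992 ≈ 183.530 mm.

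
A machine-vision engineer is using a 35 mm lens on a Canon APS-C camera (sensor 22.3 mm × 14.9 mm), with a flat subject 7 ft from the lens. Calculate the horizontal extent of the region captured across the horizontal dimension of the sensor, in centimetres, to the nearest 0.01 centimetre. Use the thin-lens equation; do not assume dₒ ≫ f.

dₒ: 7 ft × 304.8 mm/ft = 2133.60 mm.
Similar triangles through the lens centre give W/dₒ = w/dᵢ; with 1/f = 1/dₒ + 1/dᵢ this gives W = w·(dₒ − f)/f.
W = 22.3 mm × (2133.6 − 35) / 35 = 22.3 × 59.9600 ≈ 1337.108 mm = 133.711 cm.

133.71 cm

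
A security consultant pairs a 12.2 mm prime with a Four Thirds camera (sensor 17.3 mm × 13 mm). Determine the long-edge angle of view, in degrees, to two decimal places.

70.67°

Angle of view α = 2·arctan(w/2f) with w = 17.3 mm and f = 12.2 mm.
w/2f = 0.70902; arctan(0.70902) ≈ 35.3373°, so α ≈ 70.6745°.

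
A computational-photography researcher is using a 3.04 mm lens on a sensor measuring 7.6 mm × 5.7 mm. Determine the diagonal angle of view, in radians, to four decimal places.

2.0030 rad

Sensor diagonal = √(7.6² + 5.7²) = √90.2500 ≈ 9.5000 mm.
Angle of view α = 2·arctan(d/2f) with d = 9.5000 mm and f = 3.04 mm.
d/2f = 1.56250; arctan(1.56250) ≈ 1.0015 rad, so α ≈ 2.0030 rad.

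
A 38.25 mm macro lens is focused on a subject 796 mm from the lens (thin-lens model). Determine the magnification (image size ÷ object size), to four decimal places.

0.0505×

Thin lens: 1/f = 1/dₒ + 1/dᵢ → 1/dᵢ = 1/38.25 − 1/796 = 0.0248875 mm⁻¹, so dᵢ ≈ 40.1808 mm.
Magnification m = dᵢ/dₒ = 40.1808/796 ≈ 0.05048.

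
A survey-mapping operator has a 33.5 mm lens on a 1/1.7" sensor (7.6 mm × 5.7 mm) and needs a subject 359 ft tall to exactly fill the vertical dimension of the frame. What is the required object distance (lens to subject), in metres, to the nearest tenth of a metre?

W: 359 ft × 304.8 mm/ft = 109423.20 mm.
Magnification m = h/W = dᵢ/dₒ; combined with 1/f = 1/dₒ + 1/dᵢ this gives dₒ = f·(1 + W/h).
dₒ = 33.5 mm × (1 + 109423/5.7) = 33.5 × 19198.0520 ≈ 643134.743 mm = 643.135 m.

643.1 m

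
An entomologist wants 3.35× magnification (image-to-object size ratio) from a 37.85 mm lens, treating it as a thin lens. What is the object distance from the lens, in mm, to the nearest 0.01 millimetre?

With m = dᵢ/dₒ and 1/f = 1/dₒ + 1/dᵢ, substituting dᵢ = m·dₒ gives 1/f = (1 + 1/m)/dₒ, hence dₒ = f·(1 + 1/m).
dₒ = 37.85 × (1 + 1/3.35) = 37.85 × 1.29851 ≈ 49.149 mm.

49.15 mm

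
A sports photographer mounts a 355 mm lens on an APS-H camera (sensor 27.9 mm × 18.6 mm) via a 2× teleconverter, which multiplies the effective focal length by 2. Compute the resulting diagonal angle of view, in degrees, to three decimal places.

2.705°

Effective focal length f = 355 × 2 = 710 mm.
Sensor diagonal = √(27.9² + 18.6²) = √1124.3700 ≈ 33.5316 mm.
α = 2·arctan(33.532 / (2 × 710)) = 2·arctan(0.02361) ≈ 2.7054°.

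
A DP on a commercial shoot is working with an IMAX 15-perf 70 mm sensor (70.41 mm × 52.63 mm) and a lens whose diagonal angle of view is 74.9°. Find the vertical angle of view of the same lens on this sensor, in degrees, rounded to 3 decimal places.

49.270°

Sensor diagonal = √(70.41² + 52.63²) = √7727.4850 ≈ 87.9061 mm.
From the diagonal AOV: f = 87.9061 / (2·tan(37.45°)) = 87.9061 / 1.53188 ≈ 57.3844 mm.
Vertical AOV = 2·arctan(52.63 / (2 × 57.3844)) = 2·arctan(0.45857) ≈ 49.2700°.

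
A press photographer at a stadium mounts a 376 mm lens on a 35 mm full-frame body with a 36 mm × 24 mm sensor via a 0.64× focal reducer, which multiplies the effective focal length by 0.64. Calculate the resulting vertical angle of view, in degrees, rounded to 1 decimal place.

5.7°

Effective focal length f = 376 × 0.64 = 240.64 mm.
α = 2·arctan(24 / (2 × 240.64)) = 2·arctan(0.04987) ≈ 5.7096°.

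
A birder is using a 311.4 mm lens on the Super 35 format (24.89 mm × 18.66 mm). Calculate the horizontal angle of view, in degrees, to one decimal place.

Angle of view α = 2·arctan(w/2f) with w = 24.89 mm and f = 311.4 mm.
w/2f = 0.03996; arctan(0.03996) ≈ 2.2886°, so α ≈ 4.5772°.

4.6°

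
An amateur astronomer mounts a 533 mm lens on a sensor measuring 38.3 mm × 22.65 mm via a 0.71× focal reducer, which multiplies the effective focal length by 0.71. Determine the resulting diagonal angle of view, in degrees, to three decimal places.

Effective focal length f = 533 × 0.71 = 378.43 mm.
Sensor diagonal = √(38.3² + 22.65²) = √1979.9125 ≈ 44.4962 mm.
α = 2·arctan(44.496 / (2 × 378.43)) = 2·arctan(0.05879) ≈ 6.7292°.

6.729°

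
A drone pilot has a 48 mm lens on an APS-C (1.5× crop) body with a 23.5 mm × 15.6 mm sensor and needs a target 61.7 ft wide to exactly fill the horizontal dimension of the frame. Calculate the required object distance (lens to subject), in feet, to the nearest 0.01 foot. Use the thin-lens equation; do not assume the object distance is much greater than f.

W: 61.7 ft × 304.8 mm/ft = 18806.16 mm.
Magnification m = w/W = dᵢ/dₒ; combined with 1/f = 1/dₒ + 1/dᵢ this gives dₒ = f·(1 + W/w).
dₒ = 48 mm × (1 + 18806.2/23.5) = 48 × 801.2621 ≈ 38460.581 mm = 38460.581/304.8 ft = 126.183 ft.

126.18 ft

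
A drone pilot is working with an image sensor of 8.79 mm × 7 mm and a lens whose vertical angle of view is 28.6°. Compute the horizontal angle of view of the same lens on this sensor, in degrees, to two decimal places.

35.50°

From the vertical AOV: f = 7 / (2·tan(14.3°)) = 7 / 0.50979 ≈ 13.7310 mm.
Horizontal AOV = 2·arctan(8.79 / (2 × 13.7310)) = 2·arctan(0.32008) ≈ 35.4974°.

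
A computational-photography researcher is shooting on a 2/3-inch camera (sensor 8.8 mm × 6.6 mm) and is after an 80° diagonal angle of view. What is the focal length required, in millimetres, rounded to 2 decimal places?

Sensor diagonal = √(8.8² + 6.6²) = √121.0000 ≈ 11.0000 mm.
From α = 2·arctan(d/2f) we get f = d / (2·tan(α/2)).
With d = 11.0000 mm and α/2 = 40°, tan(α/2) ≈ 0.83910, so f ≈ 11.0000 / 1.67820 ≈ 6.5546 mm.

6.55 mm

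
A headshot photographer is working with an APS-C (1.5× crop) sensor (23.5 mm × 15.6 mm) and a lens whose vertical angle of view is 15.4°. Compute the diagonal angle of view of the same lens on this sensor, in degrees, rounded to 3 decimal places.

27.475°

From the vertical AOV: f = 15.6 / (2·tan(7.7°)) = 15.6 / 0.27041 ≈ 57.6900 mm.
Sensor diagonal = √(23.5² + 15.6²) = √795.6100 ≈ 28.2066 mm.
Diagonal AOV = 2·arctan(28.2066 / (2 × 57.6900)) = 2·arctan(0.24447) ≈ 27.4749°.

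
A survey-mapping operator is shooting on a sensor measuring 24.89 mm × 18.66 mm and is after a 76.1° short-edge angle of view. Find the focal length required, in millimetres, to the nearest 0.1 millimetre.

11.9 mm

From α = 2·arctan(h/2f) we get f = h / (2·tan(α/2)).
With h = 18.66 mm and α/2 = 38.05°, tan(α/2) ≈ 0.78269, so f ≈ 18.66 / 1.56538 ≈ 11.9204 mm.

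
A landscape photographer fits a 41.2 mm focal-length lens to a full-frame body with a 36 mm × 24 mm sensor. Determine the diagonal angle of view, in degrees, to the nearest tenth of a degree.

55.4°

Sensor diagonal = √(36² + 24²) = √1872.0000 ≈ 43.2666 mm.
Angle of view α = 2·arctan(d/2f) with d = 43.2666 mm and f = 41.2 mm.
d/2f = 0.52508; arctan(0.52508) ≈ 27.7031°, so α ≈ 55.4062°.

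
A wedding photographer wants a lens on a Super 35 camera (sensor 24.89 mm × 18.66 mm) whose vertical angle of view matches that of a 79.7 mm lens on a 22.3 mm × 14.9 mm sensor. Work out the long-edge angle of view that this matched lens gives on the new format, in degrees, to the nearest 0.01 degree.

Equal vertical AOV ⇒ f₂ = f₁ · 18.66/14.9 = 79.7 × 1.25235 ≈ 99.8122 mm.
Long-edge AOV on the new format = 2·arctan(24.89 / (2 × 99.8122)) = 2·arctan(0.12468) ≈ 14.2144°.

14.21°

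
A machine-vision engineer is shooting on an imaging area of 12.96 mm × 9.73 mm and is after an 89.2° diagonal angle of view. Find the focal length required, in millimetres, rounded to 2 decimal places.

Sensor diagonal = √(12.96² + 9.73²) = √262.6345 ≈ 16.2060 mm.
From α = 2·arctan(d/2f) we get f = d / (2·tan(α/2)).
With d = 16.2060 mm and α/2 = 44.6°, tan(α/2) ≈ 0.98613, so f ≈ 16.2060 / 1.97227 ≈ 8.2169 mm.

8.22 mm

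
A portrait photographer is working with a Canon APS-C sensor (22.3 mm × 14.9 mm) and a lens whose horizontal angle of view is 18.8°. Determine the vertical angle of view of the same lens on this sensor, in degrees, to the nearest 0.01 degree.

From the horizontal AOV: f = 22.3 / (2·tan(9.4°)) = 22.3 / 0.33110 ≈ 67.3517 mm.
Vertical AOV = 2·arctan(14.9 / (2 × 67.3517)) = 2·arctan(0.11061) ≈ 12.6240°.

12.62°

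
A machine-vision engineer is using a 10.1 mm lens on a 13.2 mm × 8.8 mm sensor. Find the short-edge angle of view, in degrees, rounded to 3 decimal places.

Angle of view α = 2·arctan(h/2f) with h = 8.8 mm and f = 10.1 mm.
h/2f = 0.43564; arctan(0.43564) ≈ 23.5400°, so α ≈ 47.0801°.

47.080°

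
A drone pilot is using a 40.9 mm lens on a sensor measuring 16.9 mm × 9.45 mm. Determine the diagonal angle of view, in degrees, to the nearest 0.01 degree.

Sensor diagonal = √(16.9² + 9.45²) = √374.9125 ≈ 19.3627 mm.
Angle of view α = 2·arctan(d/2f) with d = 19.3627 mm and f = 40.9 mm.
d/2f = 0.23671; arctan(0.23671) ≈ 13.3172°, so α ≈ 26.6344°.

26.63°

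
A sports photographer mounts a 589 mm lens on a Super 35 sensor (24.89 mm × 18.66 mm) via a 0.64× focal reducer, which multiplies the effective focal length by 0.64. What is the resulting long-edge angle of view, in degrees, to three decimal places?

3.782°

Effective focal length f = 589 × 0.64 = 376.96 mm.
α = 2·arctan(24.89 / (2 × 376.96)) = 2·arctan(0.03301) ≈ 3.7818°.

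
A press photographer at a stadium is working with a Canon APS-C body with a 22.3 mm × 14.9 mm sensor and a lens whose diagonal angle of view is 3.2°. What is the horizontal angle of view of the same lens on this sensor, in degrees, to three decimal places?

2.661°

Sensor diagonal = √(22.3² + 14.9²) = √719.3000 ≈ 26.8198 mm.
From the diagonal AOV: f = 26.8198 / (2·tan(1.6°)) = 26.8198 / 0.05587 ≈ 480.0813 mm.
Horizontal AOV = 2·arctan(22.3 / (2 × 480.0813)) = 2·arctan(0.02323) ≈ 2.6609°.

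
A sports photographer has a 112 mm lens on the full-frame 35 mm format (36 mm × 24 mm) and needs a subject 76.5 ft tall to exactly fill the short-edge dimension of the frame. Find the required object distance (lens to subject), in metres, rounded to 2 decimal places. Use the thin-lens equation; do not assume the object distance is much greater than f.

108.93 m

W: 76.5 ft × 304.8 mm/ft = 23317.20 mm.
Magnification m = h/W = dᵢ/dₒ; combined with 1/f = 1/dₒ + 1/dᵢ this gives dₒ = f·(1 + W/h).
dₒ = 112 mm × (1 + 23317.2/24) = 112 × 972.5500 ≈ 108925.597 mm = 108.926 m.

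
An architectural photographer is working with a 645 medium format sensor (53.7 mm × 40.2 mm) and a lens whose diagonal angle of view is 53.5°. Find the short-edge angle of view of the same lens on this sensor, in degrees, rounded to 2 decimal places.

33.62°

Sensor diagonal = √(53.7² + 40.2²) = √4499.7300 ≈ 67.0800 mm.
From the diagonal AOV: f = 67.0800 / (2·tan(26.75°)) = 67.0800 / 1.00808 ≈ 66.5422 mm.
Short-edge AOV = 2·arctan(40.2 / (2 × 66.5422)) = 2·arctan(0.30206) ≈ 33.6154°.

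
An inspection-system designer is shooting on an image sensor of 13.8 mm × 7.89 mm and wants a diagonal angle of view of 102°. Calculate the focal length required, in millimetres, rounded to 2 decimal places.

Sensor diagonal = √(13.8² + 7.89²) = √252.6921 ≈ 15.8963 mm.
From α = 2·arctan(d/2f) we get f = d / (2·tan(α/2)).
With d = 15.8963 mm and α/2 = 51°, tan(α/2) ≈ 1.23490, so f ≈ 15.8963 / 2.46979 ≈ 6.4363 mm.

6.44 mm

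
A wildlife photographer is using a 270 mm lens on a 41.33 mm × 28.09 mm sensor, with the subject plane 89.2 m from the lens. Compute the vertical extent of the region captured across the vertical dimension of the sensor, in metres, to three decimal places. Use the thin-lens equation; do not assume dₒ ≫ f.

dₒ: 89.2 m = 89200 mm.
Similar triangles through the lens centre give W/dₒ = h/dᵢ; with 1/f = 1/dₒ + 1/dᵢ this gives W = h·(dₒ − f)/f.
W = 28.09 mm × (89200 − 270) / 270 = 28.09 × 329.3704 ≈ 9252.014 mm = 9.25201 m.

9.252 m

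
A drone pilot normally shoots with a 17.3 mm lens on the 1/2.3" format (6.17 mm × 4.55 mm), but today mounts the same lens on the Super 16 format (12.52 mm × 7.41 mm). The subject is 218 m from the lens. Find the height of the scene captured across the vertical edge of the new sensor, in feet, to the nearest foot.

306 ft

The focal length stays 17.3 mm; the relevant sensor dimension is now h = 7.41 mm. Object distance dₒ = 218 m = 218000 mm.
Thin-lens field height W = h·(dₒ − f)/f = 7.41 × (218000 − 17.3)/17.3 ≈ 93367.156 mm = 93367.156/304.8 ft = 306.323 ft.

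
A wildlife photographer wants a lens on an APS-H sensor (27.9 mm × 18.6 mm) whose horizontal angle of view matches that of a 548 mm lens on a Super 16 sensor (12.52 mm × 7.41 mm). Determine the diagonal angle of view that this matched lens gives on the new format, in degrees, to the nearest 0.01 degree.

Equal horizontal AOV ⇒ f₂ = f₁ · 27.9/12.52 = 548 × 2.22843 ≈ 1221.1821 mm.
Sensor diagonal = √(27.9² + 18.6²) = √1124.3700 ≈ 33.5316 mm.
Diagonal AOV on the new format = 2·arctan(33.5316 / (2 × 1221.1821)) = 2·arctan(0.01373) ≈ 1.5731°.

1.57°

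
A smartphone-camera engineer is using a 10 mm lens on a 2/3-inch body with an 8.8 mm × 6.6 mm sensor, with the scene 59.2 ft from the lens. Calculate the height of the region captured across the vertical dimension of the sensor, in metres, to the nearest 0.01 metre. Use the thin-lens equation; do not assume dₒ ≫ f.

11.90 m

dₒ: 59.2 ft × 304.8 mm/ft = 18044.16 mm.
Similar triangles through the lens centre give W/dₒ = h/dᵢ; with 1/f = 1/dₒ + 1/dᵢ this gives W = h·(dₒ − f)/f.
W = 6.6 mm × (18044.2 − 10) / 10 = 6.6 × 1803.4159 ≈ 11902.545 mm = 11.9025 m.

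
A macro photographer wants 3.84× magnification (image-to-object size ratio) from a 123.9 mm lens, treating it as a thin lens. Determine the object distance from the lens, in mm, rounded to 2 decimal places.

156.17 mm

With m = dᵢ/dₒ and 1/f = 1/dₒ + 1/dᵢ, substituting dᵢ = m·dₒ gives 1/f = (1 + 1/m)/dₒ, hence dₒ = f·(1 + 1/m).
dₒ = 123.9 × (1 + 1/3.84) = 123.9 × 1.26042 ≈ 156.166 mm.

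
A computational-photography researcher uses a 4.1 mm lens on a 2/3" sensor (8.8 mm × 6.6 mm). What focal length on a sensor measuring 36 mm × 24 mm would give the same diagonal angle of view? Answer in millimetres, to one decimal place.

Sensor diagonal = √(8.8² + 6.6²) = √121.0000 ≈ 11.0000 mm.
Sensor diagonal = √(36² + 24²) = √1872.0000 ≈ 43.2666 mm.
Equal angle of view means equal diagonal/f ratio, so f₂ = f₁ · (diagonal₂/diagonal₁) = 4.1 × 43.2666/11.0000.
f₂ = 4.1 × 3.93333 ≈ 16.127 mm.

16.1 mm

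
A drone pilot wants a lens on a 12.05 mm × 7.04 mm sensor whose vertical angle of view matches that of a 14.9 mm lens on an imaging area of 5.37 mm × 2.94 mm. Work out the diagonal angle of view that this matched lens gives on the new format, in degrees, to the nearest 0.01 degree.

22.13°

Equal vertical AOV ⇒ f₂ = f₁ · 7.04/2.94 = 14.9 × 2.39456 ≈ 35.6789 mm.
Sensor diagonal = √(12.05² + 7.04²) = √194.7641 ≈ 13.9558 mm.
Diagonal AOV on the new format = 2·arctan(13.9558 / (2 × 35.6789)) = 2·arctan(0.19557) ≈ 22.1319°.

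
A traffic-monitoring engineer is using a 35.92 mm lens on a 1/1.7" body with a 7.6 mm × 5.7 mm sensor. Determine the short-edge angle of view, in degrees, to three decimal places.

9.073°

Angle of view α = 2·arctan(h/2f) with h = 5.7 mm and f = 35.92 mm.
h/2f = 0.07934; arctan(0.07934) ≈ 4.5365°, so α ≈ 9.0730°.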